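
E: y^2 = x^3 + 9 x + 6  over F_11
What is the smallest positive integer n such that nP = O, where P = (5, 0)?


Compute successive multiples of P until we hit O:
  1P = (5, 0)
  2P = O

ord(P) = 2


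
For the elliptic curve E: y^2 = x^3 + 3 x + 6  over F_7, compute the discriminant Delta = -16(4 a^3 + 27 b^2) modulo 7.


4 a^3 + 27 b^2 = 4*3^3 + 27*6^2 = 108 + 972 = 1080
Delta = -16 * (1080) = -17280
Delta mod 7 = 3

Delta = 3 (mod 7)


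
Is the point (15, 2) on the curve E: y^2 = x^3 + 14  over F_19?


Check whether y^2 = x^3 + 0 x + 14 (mod 19) for (x, y) = (15, 2).
LHS: y^2 = 2^2 mod 19 = 4
RHS: x^3 + 0 x + 14 = 15^3 + 0*15 + 14 mod 19 = 7
LHS != RHS

No, not on the curve


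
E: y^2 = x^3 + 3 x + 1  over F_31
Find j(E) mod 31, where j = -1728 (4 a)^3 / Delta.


Delta = -16(4 a^3 + 27 b^2) mod 31 = 10
-1728 * (4 a)^3 = -1728 * (4*3)^3 mod 31 = 29
j = 29 * 10^(-1) mod 31 = 6

j = 6 (mod 31)


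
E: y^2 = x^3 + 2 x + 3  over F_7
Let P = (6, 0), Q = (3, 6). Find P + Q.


P != Q, so use the chord formula.
s = (y2 - y1) / (x2 - x1) = (6) / (4) mod 7 = 5
x3 = s^2 - x1 - x2 mod 7 = 5^2 - 6 - 3 = 2
y3 = s (x1 - x3) - y1 mod 7 = 5 * (6 - 2) - 0 = 6

P + Q = (2, 6)


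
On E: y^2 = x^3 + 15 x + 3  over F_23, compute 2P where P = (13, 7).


Doubling: s = (3 x1^2 + a) / (2 y1)
s = (3*13^2 + 15) / (2*7) mod 23 = 11
x3 = s^2 - 2 x1 mod 23 = 11^2 - 2*13 = 3
y3 = s (x1 - x3) - y1 mod 23 = 11 * (13 - 3) - 7 = 11

2P = (3, 11)


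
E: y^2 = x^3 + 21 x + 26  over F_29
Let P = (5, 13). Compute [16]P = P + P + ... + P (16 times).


k = 16 = 10000_2 (binary, LSB first: 00001)
Double-and-add from P = (5, 13):
  bit 0 = 0: acc unchanged = O
  bit 1 = 0: acc unchanged = O
  bit 2 = 0: acc unchanged = O
  bit 3 = 0: acc unchanged = O
  bit 4 = 1: acc = O + (28, 2) = (28, 2)

16P = (28, 2)


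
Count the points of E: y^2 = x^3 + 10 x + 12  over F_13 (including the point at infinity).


For each x in F_13, count y with y^2 = x^3 + 10 x + 12 mod 13:
  x = 0: RHS = 12, y in [5, 8]  -> 2 point(s)
  x = 1: RHS = 10, y in [6, 7]  -> 2 point(s)
  x = 2: RHS = 1, y in [1, 12]  -> 2 point(s)
  x = 3: RHS = 4, y in [2, 11]  -> 2 point(s)
  x = 4: RHS = 12, y in [5, 8]  -> 2 point(s)
  x = 7: RHS = 9, y in [3, 10]  -> 2 point(s)
  x = 9: RHS = 12, y in [5, 8]  -> 2 point(s)
  x = 11: RHS = 10, y in [6, 7]  -> 2 point(s)
  x = 12: RHS = 1, y in [1, 12]  -> 2 point(s)
Affine points: 18. Add the point at infinity: total = 19.

#E(F_13) = 19


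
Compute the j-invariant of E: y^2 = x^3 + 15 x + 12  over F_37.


Delta = -16(4 a^3 + 27 b^2) mod 37 = 32
-1728 * (4 a)^3 = -1728 * (4*15)^3 mod 37 = 8
j = 8 * 32^(-1) mod 37 = 28

j = 28 (mod 37)


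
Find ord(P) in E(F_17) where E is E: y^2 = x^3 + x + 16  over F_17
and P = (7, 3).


Compute successive multiples of P until we hit O:
  1P = (7, 3)
  2P = (7, 14)
  3P = O

ord(P) = 3


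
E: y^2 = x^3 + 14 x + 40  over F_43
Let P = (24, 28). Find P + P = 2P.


Doubling: s = (3 x1^2 + a) / (2 y1)
s = (3*24^2 + 14) / (2*28) mod 43 = 5
x3 = s^2 - 2 x1 mod 43 = 5^2 - 2*24 = 20
y3 = s (x1 - x3) - y1 mod 43 = 5 * (24 - 20) - 28 = 35

2P = (20, 35)


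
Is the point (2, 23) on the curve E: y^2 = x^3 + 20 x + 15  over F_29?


Check whether y^2 = x^3 + 20 x + 15 (mod 29) for (x, y) = (2, 23).
LHS: y^2 = 23^2 mod 29 = 7
RHS: x^3 + 20 x + 15 = 2^3 + 20*2 + 15 mod 29 = 5
LHS != RHS

No, not on the curve


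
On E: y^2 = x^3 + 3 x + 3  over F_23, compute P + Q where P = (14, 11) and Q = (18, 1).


P != Q, so use the chord formula.
s = (y2 - y1) / (x2 - x1) = (13) / (4) mod 23 = 9
x3 = s^2 - x1 - x2 mod 23 = 9^2 - 14 - 18 = 3
y3 = s (x1 - x3) - y1 mod 23 = 9 * (14 - 3) - 11 = 19

P + Q = (3, 19)


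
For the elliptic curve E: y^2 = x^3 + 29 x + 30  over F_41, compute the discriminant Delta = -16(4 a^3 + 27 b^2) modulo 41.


4 a^3 + 27 b^2 = 4*29^3 + 27*30^2 = 97556 + 24300 = 121856
Delta = -16 * (121856) = -1949696
Delta mod 41 = 18

Delta = 18 (mod 41)


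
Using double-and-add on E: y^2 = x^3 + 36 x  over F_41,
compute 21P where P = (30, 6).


k = 21 = 10101_2 (binary, LSB first: 10101)
Double-and-add from P = (30, 6):
  bit 0 = 1: acc = O + (30, 6) = (30, 6)
  bit 1 = 0: acc unchanged = (30, 6)
  bit 2 = 1: acc = (30, 6) + (36, 8) = (7, 29)
  bit 3 = 0: acc unchanged = (7, 29)
  bit 4 = 1: acc = (7, 29) + (23, 30) = (7, 12)

21P = (7, 12)


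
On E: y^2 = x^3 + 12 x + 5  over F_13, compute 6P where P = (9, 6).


k = 6 = 110_2 (binary, LSB first: 011)
Double-and-add from P = (9, 6):
  bit 0 = 0: acc unchanged = O
  bit 1 = 1: acc = O + (7, 4) = (7, 4)
  bit 2 = 1: acc = (7, 4) + (3, 4) = (3, 9)

6P = (3, 9)


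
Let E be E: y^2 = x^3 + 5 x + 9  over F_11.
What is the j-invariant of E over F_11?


Delta = -16(4 a^3 + 27 b^2) mod 11 = 7
-1728 * (4 a)^3 = -1728 * (4*5)^3 mod 11 = 8
j = 8 * 7^(-1) mod 11 = 9

j = 9 (mod 11)


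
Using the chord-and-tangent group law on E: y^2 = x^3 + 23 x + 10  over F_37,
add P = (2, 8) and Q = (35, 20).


P != Q, so use the chord formula.
s = (y2 - y1) / (x2 - x1) = (12) / (33) mod 37 = 34
x3 = s^2 - x1 - x2 mod 37 = 34^2 - 2 - 35 = 9
y3 = s (x1 - x3) - y1 mod 37 = 34 * (2 - 9) - 8 = 13

P + Q = (9, 13)


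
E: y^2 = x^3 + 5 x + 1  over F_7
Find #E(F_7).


For each x in F_7, count y with y^2 = x^3 + 5 x + 1 mod 7:
  x = 0: RHS = 1, y in [1, 6]  -> 2 point(s)
  x = 1: RHS = 0, y in [0]  -> 1 point(s)
  x = 3: RHS = 1, y in [1, 6]  -> 2 point(s)
  x = 4: RHS = 1, y in [1, 6]  -> 2 point(s)
  x = 5: RHS = 4, y in [2, 5]  -> 2 point(s)
  x = 6: RHS = 2, y in [3, 4]  -> 2 point(s)
Affine points: 11. Add the point at infinity: total = 12.

#E(F_7) = 12


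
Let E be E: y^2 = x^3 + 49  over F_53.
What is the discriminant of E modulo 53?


4 a^3 + 27 b^2 = 4*0^3 + 27*49^2 = 0 + 64827 = 64827
Delta = -16 * (64827) = -1037232
Delta mod 53 = 31

Delta = 31 (mod 53)


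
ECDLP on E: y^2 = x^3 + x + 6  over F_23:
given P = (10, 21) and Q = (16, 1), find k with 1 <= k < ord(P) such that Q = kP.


Enumerate multiples of P until we hit Q = (16, 1):
  1P = (10, 21)
  2P = (9, 13)
  3P = (22, 21)
  4P = (14, 2)
  5P = (0, 12)
  6P = (3, 6)
  7P = (16, 22)
  8P = (13, 13)
  9P = (2, 19)
  10P = (1, 10)
  11P = (1, 13)
  12P = (2, 4)
  13P = (13, 10)
  14P = (16, 1)
Match found at i = 14.

k = 14


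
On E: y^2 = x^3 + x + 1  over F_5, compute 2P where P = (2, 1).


Doubling: s = (3 x1^2 + a) / (2 y1)
s = (3*2^2 + 1) / (2*1) mod 5 = 4
x3 = s^2 - 2 x1 mod 5 = 4^2 - 2*2 = 2
y3 = s (x1 - x3) - y1 mod 5 = 4 * (2 - 2) - 1 = 4

2P = (2, 4)


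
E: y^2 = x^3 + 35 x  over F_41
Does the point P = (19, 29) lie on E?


Check whether y^2 = x^3 + 35 x + 0 (mod 41) for (x, y) = (19, 29).
LHS: y^2 = 29^2 mod 41 = 21
RHS: x^3 + 35 x + 0 = 19^3 + 35*19 + 0 mod 41 = 21
LHS = RHS

Yes, on the curve


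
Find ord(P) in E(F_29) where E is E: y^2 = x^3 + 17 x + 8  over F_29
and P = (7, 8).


Compute successive multiples of P until we hit O:
  1P = (7, 8)
  2P = (24, 28)
  3P = (4, 16)
  4P = (9, 7)
  5P = (6, 6)
  6P = (20, 24)
  7P = (3, 17)
  8P = (15, 10)
  ... (continuing to 21P)
  21P = O

ord(P) = 21


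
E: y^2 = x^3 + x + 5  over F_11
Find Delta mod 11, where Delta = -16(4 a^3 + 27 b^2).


4 a^3 + 27 b^2 = 4*1^3 + 27*5^2 = 4 + 675 = 679
Delta = -16 * (679) = -10864
Delta mod 11 = 4

Delta = 4 (mod 11)


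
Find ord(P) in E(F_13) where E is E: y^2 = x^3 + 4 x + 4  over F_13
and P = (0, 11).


Compute successive multiples of P until we hit O:
  1P = (0, 11)
  2P = (1, 3)
  3P = (11, 12)
  4P = (12, 8)
  5P = (10, 11)
  6P = (3, 2)
  7P = (6, 7)
  8P = (6, 6)
  ... (continuing to 15P)
  15P = O

ord(P) = 15


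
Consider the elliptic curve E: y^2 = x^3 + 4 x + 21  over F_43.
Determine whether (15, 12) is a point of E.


Check whether y^2 = x^3 + 4 x + 21 (mod 43) for (x, y) = (15, 12).
LHS: y^2 = 12^2 mod 43 = 15
RHS: x^3 + 4 x + 21 = 15^3 + 4*15 + 21 mod 43 = 16
LHS != RHS

No, not on the curve


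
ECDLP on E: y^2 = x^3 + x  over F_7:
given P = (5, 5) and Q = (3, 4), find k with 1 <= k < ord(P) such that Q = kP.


Enumerate multiples of P until we hit Q = (3, 4):
  1P = (5, 5)
  2P = (1, 3)
  3P = (3, 3)
  4P = (0, 0)
  5P = (3, 4)
Match found at i = 5.

k = 5


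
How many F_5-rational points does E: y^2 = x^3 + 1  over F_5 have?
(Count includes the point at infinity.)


For each x in F_5, count y with y^2 = x^3 + 0 x + 1 mod 5:
  x = 0: RHS = 1, y in [1, 4]  -> 2 point(s)
  x = 2: RHS = 4, y in [2, 3]  -> 2 point(s)
  x = 4: RHS = 0, y in [0]  -> 1 point(s)
Affine points: 5. Add the point at infinity: total = 6.

#E(F_5) = 6


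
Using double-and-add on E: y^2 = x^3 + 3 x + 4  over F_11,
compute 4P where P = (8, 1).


k = 4 = 100_2 (binary, LSB first: 001)
Double-and-add from P = (8, 1):
  bit 0 = 0: acc unchanged = O
  bit 1 = 0: acc unchanged = O
  bit 2 = 1: acc = O + (4, 5) = (4, 5)

4P = (4, 5)


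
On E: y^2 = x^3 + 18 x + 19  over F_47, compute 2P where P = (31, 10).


Doubling: s = (3 x1^2 + a) / (2 y1)
s = (3*31^2 + 18) / (2*10) mod 47 = 44
x3 = s^2 - 2 x1 mod 47 = 44^2 - 2*31 = 41
y3 = s (x1 - x3) - y1 mod 47 = 44 * (31 - 41) - 10 = 20

2P = (41, 20)


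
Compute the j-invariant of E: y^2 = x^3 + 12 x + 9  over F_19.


Delta = -16(4 a^3 + 27 b^2) mod 19 = 13
-1728 * (4 a)^3 = -1728 * (4*12)^3 mod 19 = 12
j = 12 * 13^(-1) mod 19 = 17

j = 17 (mod 19)


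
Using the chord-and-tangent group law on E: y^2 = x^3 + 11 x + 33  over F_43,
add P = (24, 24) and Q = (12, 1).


P != Q, so use the chord formula.
s = (y2 - y1) / (x2 - x1) = (20) / (31) mod 43 = 27
x3 = s^2 - x1 - x2 mod 43 = 27^2 - 24 - 12 = 5
y3 = s (x1 - x3) - y1 mod 43 = 27 * (24 - 5) - 24 = 16

P + Q = (5, 16)


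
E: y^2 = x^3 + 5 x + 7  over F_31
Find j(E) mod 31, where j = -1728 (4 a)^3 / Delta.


Delta = -16(4 a^3 + 27 b^2) mod 31 = 3
-1728 * (4 a)^3 = -1728 * (4*5)^3 mod 31 = 16
j = 16 * 3^(-1) mod 31 = 26

j = 26 (mod 31)


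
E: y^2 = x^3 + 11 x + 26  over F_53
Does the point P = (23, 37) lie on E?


Check whether y^2 = x^3 + 11 x + 26 (mod 53) for (x, y) = (23, 37).
LHS: y^2 = 37^2 mod 53 = 44
RHS: x^3 + 11 x + 26 = 23^3 + 11*23 + 26 mod 53 = 44
LHS = RHS

Yes, on the curve


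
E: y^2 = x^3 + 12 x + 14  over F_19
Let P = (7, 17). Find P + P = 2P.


Doubling: s = (3 x1^2 + a) / (2 y1)
s = (3*7^2 + 12) / (2*17) mod 19 = 3
x3 = s^2 - 2 x1 mod 19 = 3^2 - 2*7 = 14
y3 = s (x1 - x3) - y1 mod 19 = 3 * (7 - 14) - 17 = 0

2P = (14, 0)


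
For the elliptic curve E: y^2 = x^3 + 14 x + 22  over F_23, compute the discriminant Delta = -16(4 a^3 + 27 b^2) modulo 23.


4 a^3 + 27 b^2 = 4*14^3 + 27*22^2 = 10976 + 13068 = 24044
Delta = -16 * (24044) = -384704
Delta mod 23 = 17

Delta = 17 (mod 23)


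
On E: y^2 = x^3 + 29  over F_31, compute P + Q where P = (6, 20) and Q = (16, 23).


P != Q, so use the chord formula.
s = (y2 - y1) / (x2 - x1) = (3) / (10) mod 31 = 22
x3 = s^2 - x1 - x2 mod 31 = 22^2 - 6 - 16 = 28
y3 = s (x1 - x3) - y1 mod 31 = 22 * (6 - 28) - 20 = 23

P + Q = (28, 23)


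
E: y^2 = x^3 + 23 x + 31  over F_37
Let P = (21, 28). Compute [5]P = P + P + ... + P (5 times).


k = 5 = 101_2 (binary, LSB first: 101)
Double-and-add from P = (21, 28):
  bit 0 = 1: acc = O + (21, 28) = (21, 28)
  bit 1 = 0: acc unchanged = (21, 28)
  bit 2 = 1: acc = (21, 28) + (23, 31) = (23, 6)

5P = (23, 6)


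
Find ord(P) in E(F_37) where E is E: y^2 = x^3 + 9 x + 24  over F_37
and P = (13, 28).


Compute successive multiples of P until we hit O:
  1P = (13, 28)
  2P = (27, 28)
  3P = (34, 9)
  4P = (30, 5)
  5P = (3, 2)
  6P = (10, 2)
  7P = (11, 14)
  8P = (25, 36)
  ... (continuing to 38P)
  38P = O

ord(P) = 38


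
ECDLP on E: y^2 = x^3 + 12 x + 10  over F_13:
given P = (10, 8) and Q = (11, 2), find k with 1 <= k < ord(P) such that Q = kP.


Enumerate multiples of P until we hit Q = (11, 2):
  1P = (10, 8)
  2P = (6, 5)
  3P = (0, 6)
  4P = (2, 4)
  5P = (11, 11)
  6P = (1, 6)
  7P = (12, 6)
  8P = (5, 0)
  9P = (12, 7)
  10P = (1, 7)
  11P = (11, 2)
Match found at i = 11.

k = 11


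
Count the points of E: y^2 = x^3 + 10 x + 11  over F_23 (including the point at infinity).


For each x in F_23, count y with y^2 = x^3 + 10 x + 11 mod 23:
  x = 2: RHS = 16, y in [4, 19]  -> 2 point(s)
  x = 4: RHS = 0, y in [0]  -> 1 point(s)
  x = 5: RHS = 2, y in [5, 18]  -> 2 point(s)
  x = 9: RHS = 2, y in [5, 18]  -> 2 point(s)
  x = 11: RHS = 3, y in [7, 16]  -> 2 point(s)
  x = 16: RHS = 12, y in [9, 14]  -> 2 point(s)
  x = 20: RHS = 0, y in [0]  -> 1 point(s)
  x = 21: RHS = 6, y in [11, 12]  -> 2 point(s)
  x = 22: RHS = 0, y in [0]  -> 1 point(s)
Affine points: 15. Add the point at infinity: total = 16.

#E(F_23) = 16


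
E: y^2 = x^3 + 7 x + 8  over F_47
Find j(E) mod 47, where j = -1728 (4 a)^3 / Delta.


Delta = -16(4 a^3 + 27 b^2) mod 47 = 32
-1728 * (4 a)^3 = -1728 * (4*7)^3 mod 47 = 33
j = 33 * 32^(-1) mod 47 = 26

j = 26 (mod 47)


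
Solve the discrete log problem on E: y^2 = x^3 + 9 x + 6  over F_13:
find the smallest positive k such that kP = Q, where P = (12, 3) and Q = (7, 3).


Enumerate multiples of P until we hit Q = (7, 3):
  1P = (12, 3)
  2P = (6, 9)
  3P = (9, 7)
  4P = (1, 4)
  5P = (10, 11)
  6P = (7, 3)
Match found at i = 6.

k = 6


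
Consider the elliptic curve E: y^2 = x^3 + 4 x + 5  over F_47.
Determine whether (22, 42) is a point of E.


Check whether y^2 = x^3 + 4 x + 5 (mod 47) for (x, y) = (22, 42).
LHS: y^2 = 42^2 mod 47 = 25
RHS: x^3 + 4 x + 5 = 22^3 + 4*22 + 5 mod 47 = 25
LHS = RHS

Yes, on the curve


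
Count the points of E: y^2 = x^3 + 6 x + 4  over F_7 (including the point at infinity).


For each x in F_7, count y with y^2 = x^3 + 6 x + 4 mod 7:
  x = 0: RHS = 4, y in [2, 5]  -> 2 point(s)
  x = 1: RHS = 4, y in [2, 5]  -> 2 point(s)
  x = 3: RHS = 0, y in [0]  -> 1 point(s)
  x = 4: RHS = 1, y in [1, 6]  -> 2 point(s)
  x = 6: RHS = 4, y in [2, 5]  -> 2 point(s)
Affine points: 9. Add the point at infinity: total = 10.

#E(F_7) = 10


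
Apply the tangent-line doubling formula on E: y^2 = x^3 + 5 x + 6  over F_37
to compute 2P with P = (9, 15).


Doubling: s = (3 x1^2 + a) / (2 y1)
s = (3*9^2 + 5) / (2*15) mod 37 = 28
x3 = s^2 - 2 x1 mod 37 = 28^2 - 2*9 = 26
y3 = s (x1 - x3) - y1 mod 37 = 28 * (9 - 26) - 15 = 27

2P = (26, 27)


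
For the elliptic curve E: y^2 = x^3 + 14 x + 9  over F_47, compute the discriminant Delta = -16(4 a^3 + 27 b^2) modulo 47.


4 a^3 + 27 b^2 = 4*14^3 + 27*9^2 = 10976 + 2187 = 13163
Delta = -16 * (13163) = -210608
Delta mod 47 = 46

Delta = 46 (mod 47)


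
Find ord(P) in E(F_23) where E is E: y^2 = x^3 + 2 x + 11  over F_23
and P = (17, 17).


Compute successive multiples of P until we hit O:
  1P = (17, 17)
  2P = (20, 22)
  3P = (22, 13)
  4P = (15, 9)
  5P = (7, 0)
  6P = (15, 14)
  7P = (22, 10)
  8P = (20, 1)
  ... (continuing to 10P)
  10P = O

ord(P) = 10


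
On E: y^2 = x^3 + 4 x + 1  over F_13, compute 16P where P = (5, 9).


k = 16 = 10000_2 (binary, LSB first: 00001)
Double-and-add from P = (5, 9):
  bit 0 = 0: acc unchanged = O
  bit 1 = 0: acc unchanged = O
  bit 2 = 0: acc unchanged = O
  bit 3 = 0: acc unchanged = O
  bit 4 = 1: acc = O + (10, 12) = (10, 12)

16P = (10, 12)


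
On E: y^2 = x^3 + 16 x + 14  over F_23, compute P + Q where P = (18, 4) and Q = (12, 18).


P != Q, so use the chord formula.
s = (y2 - y1) / (x2 - x1) = (14) / (17) mod 23 = 13
x3 = s^2 - x1 - x2 mod 23 = 13^2 - 18 - 12 = 1
y3 = s (x1 - x3) - y1 mod 23 = 13 * (18 - 1) - 4 = 10

P + Q = (1, 10)


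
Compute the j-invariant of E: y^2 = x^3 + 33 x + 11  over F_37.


Delta = -16(4 a^3 + 27 b^2) mod 37 = 35
-1728 * (4 a)^3 = -1728 * (4*33)^3 mod 37 = 10
j = 10 * 35^(-1) mod 37 = 32

j = 32 (mod 37)


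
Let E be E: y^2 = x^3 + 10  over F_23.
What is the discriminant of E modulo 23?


4 a^3 + 27 b^2 = 4*0^3 + 27*10^2 = 0 + 2700 = 2700
Delta = -16 * (2700) = -43200
Delta mod 23 = 17

Delta = 17 (mod 23)


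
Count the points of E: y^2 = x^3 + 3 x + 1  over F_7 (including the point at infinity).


For each x in F_7, count y with y^2 = x^3 + 3 x + 1 mod 7:
  x = 0: RHS = 1, y in [1, 6]  -> 2 point(s)
  x = 2: RHS = 1, y in [1, 6]  -> 2 point(s)
  x = 3: RHS = 2, y in [3, 4]  -> 2 point(s)
  x = 4: RHS = 0, y in [0]  -> 1 point(s)
  x = 5: RHS = 1, y in [1, 6]  -> 2 point(s)
  x = 6: RHS = 4, y in [2, 5]  -> 2 point(s)
Affine points: 11. Add the point at infinity: total = 12.

#E(F_7) = 12


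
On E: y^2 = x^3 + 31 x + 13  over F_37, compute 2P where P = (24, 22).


Doubling: s = (3 x1^2 + a) / (2 y1)
s = (3*24^2 + 31) / (2*22) mod 37 = 24
x3 = s^2 - 2 x1 mod 37 = 24^2 - 2*24 = 10
y3 = s (x1 - x3) - y1 mod 37 = 24 * (24 - 10) - 22 = 18

2P = (10, 18)


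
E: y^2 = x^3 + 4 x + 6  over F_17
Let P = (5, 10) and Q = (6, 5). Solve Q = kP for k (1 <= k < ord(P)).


Enumerate multiples of P until we hit Q = (6, 5):
  1P = (5, 10)
  2P = (11, 2)
  3P = (16, 16)
  4P = (14, 16)
  5P = (6, 12)
  6P = (10, 14)
  7P = (4, 1)
  8P = (4, 16)
  9P = (10, 3)
  10P = (6, 5)
Match found at i = 10.

k = 10


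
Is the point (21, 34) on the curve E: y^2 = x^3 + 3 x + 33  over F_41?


Check whether y^2 = x^3 + 3 x + 33 (mod 41) for (x, y) = (21, 34).
LHS: y^2 = 34^2 mod 41 = 8
RHS: x^3 + 3 x + 33 = 21^3 + 3*21 + 33 mod 41 = 9
LHS != RHS

No, not on the curve


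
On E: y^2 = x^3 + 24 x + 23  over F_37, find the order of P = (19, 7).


Compute successive multiples of P until we hit O:
  1P = (19, 7)
  2P = (20, 17)
  3P = (24, 17)
  4P = (35, 35)
  5P = (30, 20)
  6P = (16, 10)
  7P = (3, 14)
  8P = (11, 8)
  ... (continuing to 44P)
  44P = O

ord(P) = 44


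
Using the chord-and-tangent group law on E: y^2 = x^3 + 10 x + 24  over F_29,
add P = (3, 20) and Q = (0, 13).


P != Q, so use the chord formula.
s = (y2 - y1) / (x2 - x1) = (22) / (26) mod 29 = 12
x3 = s^2 - x1 - x2 mod 29 = 12^2 - 3 - 0 = 25
y3 = s (x1 - x3) - y1 mod 29 = 12 * (3 - 25) - 20 = 6

P + Q = (25, 6)


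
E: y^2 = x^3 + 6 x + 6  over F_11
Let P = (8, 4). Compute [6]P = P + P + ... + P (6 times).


k = 6 = 110_2 (binary, LSB first: 011)
Double-and-add from P = (8, 4):
  bit 0 = 0: acc unchanged = O
  bit 1 = 1: acc = O + (6, 7) = (6, 7)
  bit 2 = 1: acc = (6, 7) + (2, 2) = (8, 7)

6P = (8, 7)


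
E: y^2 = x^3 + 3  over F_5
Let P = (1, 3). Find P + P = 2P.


Doubling: s = (3 x1^2 + a) / (2 y1)
s = (3*1^2 + 0) / (2*3) mod 5 = 3
x3 = s^2 - 2 x1 mod 5 = 3^2 - 2*1 = 2
y3 = s (x1 - x3) - y1 mod 5 = 3 * (1 - 2) - 3 = 4

2P = (2, 4)


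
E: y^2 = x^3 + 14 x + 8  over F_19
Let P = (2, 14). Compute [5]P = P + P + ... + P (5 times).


k = 5 = 101_2 (binary, LSB first: 101)
Double-and-add from P = (2, 14):
  bit 0 = 1: acc = O + (2, 14) = (2, 14)
  bit 1 = 0: acc unchanged = (2, 14)
  bit 2 = 1: acc = (2, 14) + (2, 14) = (2, 5)

5P = (2, 5)


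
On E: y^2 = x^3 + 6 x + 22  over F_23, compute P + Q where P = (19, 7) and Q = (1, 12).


P != Q, so use the chord formula.
s = (y2 - y1) / (x2 - x1) = (5) / (5) mod 23 = 1
x3 = s^2 - x1 - x2 mod 23 = 1^2 - 19 - 1 = 4
y3 = s (x1 - x3) - y1 mod 23 = 1 * (19 - 4) - 7 = 8

P + Q = (4, 8)


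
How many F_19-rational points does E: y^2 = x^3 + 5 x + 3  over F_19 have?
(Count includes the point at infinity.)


For each x in F_19, count y with y^2 = x^3 + 5 x + 3 mod 19:
  x = 1: RHS = 9, y in [3, 16]  -> 2 point(s)
  x = 3: RHS = 7, y in [8, 11]  -> 2 point(s)
  x = 4: RHS = 11, y in [7, 12]  -> 2 point(s)
  x = 5: RHS = 1, y in [1, 18]  -> 2 point(s)
  x = 7: RHS = 1, y in [1, 18]  -> 2 point(s)
  x = 8: RHS = 4, y in [2, 17]  -> 2 point(s)
  x = 9: RHS = 17, y in [6, 13]  -> 2 point(s)
  x = 12: RHS = 5, y in [9, 10]  -> 2 point(s)
  x = 13: RHS = 4, y in [2, 17]  -> 2 point(s)
  x = 14: RHS = 5, y in [9, 10]  -> 2 point(s)
  x = 17: RHS = 4, y in [2, 17]  -> 2 point(s)
  x = 18: RHS = 16, y in [4, 15]  -> 2 point(s)
Affine points: 24. Add the point at infinity: total = 25.

#E(F_19) = 25


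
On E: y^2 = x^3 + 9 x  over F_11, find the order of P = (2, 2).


Compute successive multiples of P until we hit O:
  1P = (2, 2)
  2P = (5, 7)
  3P = (8, 10)
  4P = (4, 10)
  5P = (10, 10)
  6P = (0, 0)
  7P = (10, 1)
  8P = (4, 1)
  ... (continuing to 12P)
  12P = O

ord(P) = 12


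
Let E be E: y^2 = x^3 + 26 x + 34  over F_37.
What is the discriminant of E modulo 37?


4 a^3 + 27 b^2 = 4*26^3 + 27*34^2 = 70304 + 31212 = 101516
Delta = -16 * (101516) = -1624256
Delta mod 37 = 7

Delta = 7 (mod 37)


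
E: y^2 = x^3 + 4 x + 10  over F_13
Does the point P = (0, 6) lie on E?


Check whether y^2 = x^3 + 4 x + 10 (mod 13) for (x, y) = (0, 6).
LHS: y^2 = 6^2 mod 13 = 10
RHS: x^3 + 4 x + 10 = 0^3 + 4*0 + 10 mod 13 = 10
LHS = RHS

Yes, on the curve


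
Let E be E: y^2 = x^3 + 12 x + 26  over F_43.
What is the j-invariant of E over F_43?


Delta = -16(4 a^3 + 27 b^2) mod 43 = 28
-1728 * (4 a)^3 = -1728 * (4*12)^3 mod 43 = 32
j = 32 * 28^(-1) mod 43 = 38

j = 38 (mod 43)


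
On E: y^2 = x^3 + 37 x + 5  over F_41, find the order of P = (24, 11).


Compute successive multiples of P until we hit O:
  1P = (24, 11)
  2P = (13, 31)
  3P = (9, 40)
  4P = (7, 19)
  5P = (1, 24)
  6P = (25, 27)
  7P = (2, 13)
  8P = (35, 31)
  ... (continuing to 53P)
  53P = O

ord(P) = 53


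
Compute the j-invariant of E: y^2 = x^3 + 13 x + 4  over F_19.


Delta = -16(4 a^3 + 27 b^2) mod 19 = 15
-1728 * (4 a)^3 = -1728 * (4*13)^3 mod 19 = 8
j = 8 * 15^(-1) mod 19 = 17

j = 17 (mod 19)


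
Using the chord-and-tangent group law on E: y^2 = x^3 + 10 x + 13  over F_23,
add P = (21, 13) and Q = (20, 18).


P != Q, so use the chord formula.
s = (y2 - y1) / (x2 - x1) = (5) / (22) mod 23 = 18
x3 = s^2 - x1 - x2 mod 23 = 18^2 - 21 - 20 = 7
y3 = s (x1 - x3) - y1 mod 23 = 18 * (21 - 7) - 13 = 9

P + Q = (7, 9)


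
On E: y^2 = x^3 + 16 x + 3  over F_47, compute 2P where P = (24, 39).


Doubling: s = (3 x1^2 + a) / (2 y1)
s = (3*24^2 + 16) / (2*39) mod 47 = 32
x3 = s^2 - 2 x1 mod 47 = 32^2 - 2*24 = 36
y3 = s (x1 - x3) - y1 mod 47 = 32 * (24 - 36) - 39 = 0

2P = (36, 0)


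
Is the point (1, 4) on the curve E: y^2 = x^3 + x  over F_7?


Check whether y^2 = x^3 + 1 x + 0 (mod 7) for (x, y) = (1, 4).
LHS: y^2 = 4^2 mod 7 = 2
RHS: x^3 + 1 x + 0 = 1^3 + 1*1 + 0 mod 7 = 2
LHS = RHS

Yes, on the curve


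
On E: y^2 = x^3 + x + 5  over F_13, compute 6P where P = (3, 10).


k = 6 = 110_2 (binary, LSB first: 011)
Double-and-add from P = (3, 10):
  bit 0 = 0: acc unchanged = O
  bit 1 = 1: acc = O + (10, 1) = (10, 1)
  bit 2 = 1: acc = (10, 1) + (7, 2) = (12, 4)

6P = (12, 4)


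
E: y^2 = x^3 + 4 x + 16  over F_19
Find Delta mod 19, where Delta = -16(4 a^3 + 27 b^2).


4 a^3 + 27 b^2 = 4*4^3 + 27*16^2 = 256 + 6912 = 7168
Delta = -16 * (7168) = -114688
Delta mod 19 = 15

Delta = 15 (mod 19)


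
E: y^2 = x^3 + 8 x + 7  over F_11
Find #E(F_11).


For each x in F_11, count y with y^2 = x^3 + 8 x + 7 mod 11:
  x = 1: RHS = 5, y in [4, 7]  -> 2 point(s)
  x = 2: RHS = 9, y in [3, 8]  -> 2 point(s)
  x = 3: RHS = 3, y in [5, 6]  -> 2 point(s)
  x = 4: RHS = 4, y in [2, 9]  -> 2 point(s)
  x = 8: RHS = 0, y in [0]  -> 1 point(s)
  x = 9: RHS = 5, y in [4, 7]  -> 2 point(s)
  x = 10: RHS = 9, y in [3, 8]  -> 2 point(s)
Affine points: 13. Add the point at infinity: total = 14.

#E(F_11) = 14


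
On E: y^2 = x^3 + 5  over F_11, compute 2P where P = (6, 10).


Doubling: s = (3 x1^2 + a) / (2 y1)
s = (3*6^2 + 0) / (2*10) mod 11 = 1
x3 = s^2 - 2 x1 mod 11 = 1^2 - 2*6 = 0
y3 = s (x1 - x3) - y1 mod 11 = 1 * (6 - 0) - 10 = 7

2P = (0, 7)


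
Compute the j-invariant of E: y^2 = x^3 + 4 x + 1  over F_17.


Delta = -16(4 a^3 + 27 b^2) mod 17 = 11
-1728 * (4 a)^3 = -1728 * (4*4)^3 mod 17 = 11
j = 11 * 11^(-1) mod 17 = 1

j = 1 (mod 17)


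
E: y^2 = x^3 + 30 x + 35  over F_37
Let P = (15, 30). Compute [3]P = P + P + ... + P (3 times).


k = 3 = 11_2 (binary, LSB first: 11)
Double-and-add from P = (15, 30):
  bit 0 = 1: acc = O + (15, 30) = (15, 30)
  bit 1 = 1: acc = (15, 30) + (4, 16) = (8, 26)

3P = (8, 26)


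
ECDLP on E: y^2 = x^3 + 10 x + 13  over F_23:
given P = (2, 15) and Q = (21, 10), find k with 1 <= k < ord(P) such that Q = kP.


Enumerate multiples of P until we hit Q = (21, 10):
  1P = (2, 15)
  2P = (4, 5)
  3P = (19, 1)
  4P = (10, 20)
  5P = (6, 17)
  6P = (21, 10)
Match found at i = 6.

k = 6


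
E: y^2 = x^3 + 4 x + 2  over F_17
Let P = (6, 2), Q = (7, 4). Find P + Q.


P != Q, so use the chord formula.
s = (y2 - y1) / (x2 - x1) = (2) / (1) mod 17 = 2
x3 = s^2 - x1 - x2 mod 17 = 2^2 - 6 - 7 = 8
y3 = s (x1 - x3) - y1 mod 17 = 2 * (6 - 8) - 2 = 11

P + Q = (8, 11)


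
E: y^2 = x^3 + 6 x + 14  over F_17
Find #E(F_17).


For each x in F_17, count y with y^2 = x^3 + 6 x + 14 mod 17:
  x = 1: RHS = 4, y in [2, 15]  -> 2 point(s)
  x = 2: RHS = 0, y in [0]  -> 1 point(s)
  x = 3: RHS = 8, y in [5, 12]  -> 2 point(s)
  x = 4: RHS = 0, y in [0]  -> 1 point(s)
  x = 5: RHS = 16, y in [4, 13]  -> 2 point(s)
  x = 7: RHS = 8, y in [5, 12]  -> 2 point(s)
  x = 8: RHS = 13, y in [8, 9]  -> 2 point(s)
  x = 9: RHS = 15, y in [7, 10]  -> 2 point(s)
  x = 11: RHS = 0, y in [0]  -> 1 point(s)
Affine points: 15. Add the point at infinity: total = 16.

#E(F_17) = 16


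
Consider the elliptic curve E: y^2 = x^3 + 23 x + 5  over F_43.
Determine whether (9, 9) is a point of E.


Check whether y^2 = x^3 + 23 x + 5 (mod 43) for (x, y) = (9, 9).
LHS: y^2 = 9^2 mod 43 = 38
RHS: x^3 + 23 x + 5 = 9^3 + 23*9 + 5 mod 43 = 38
LHS = RHS

Yes, on the curve


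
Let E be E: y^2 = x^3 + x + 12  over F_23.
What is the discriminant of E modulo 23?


4 a^3 + 27 b^2 = 4*1^3 + 27*12^2 = 4 + 3888 = 3892
Delta = -16 * (3892) = -62272
Delta mod 23 = 12

Delta = 12 (mod 23)


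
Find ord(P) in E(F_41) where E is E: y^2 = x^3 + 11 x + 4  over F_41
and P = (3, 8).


Compute successive multiples of P until we hit O:
  1P = (3, 8)
  2P = (40, 22)
  3P = (0, 2)
  4P = (1, 37)
  5P = (32, 23)
  6P = (5, 15)
  7P = (35, 3)
  8P = (19, 15)
  ... (continuing to 39P)
  39P = O

ord(P) = 39


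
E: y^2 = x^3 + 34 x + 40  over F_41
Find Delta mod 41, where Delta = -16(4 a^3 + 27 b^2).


4 a^3 + 27 b^2 = 4*34^3 + 27*40^2 = 157216 + 43200 = 200416
Delta = -16 * (200416) = -3206656
Delta mod 41 = 36

Delta = 36 (mod 41)


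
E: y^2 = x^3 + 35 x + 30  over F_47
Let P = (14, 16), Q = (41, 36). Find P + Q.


P != Q, so use the chord formula.
s = (y2 - y1) / (x2 - x1) = (20) / (27) mod 47 = 46
x3 = s^2 - x1 - x2 mod 47 = 46^2 - 14 - 41 = 40
y3 = s (x1 - x3) - y1 mod 47 = 46 * (14 - 40) - 16 = 10

P + Q = (40, 10)


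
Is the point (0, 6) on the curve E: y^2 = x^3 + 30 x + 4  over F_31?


Check whether y^2 = x^3 + 30 x + 4 (mod 31) for (x, y) = (0, 6).
LHS: y^2 = 6^2 mod 31 = 5
RHS: x^3 + 30 x + 4 = 0^3 + 30*0 + 4 mod 31 = 4
LHS != RHS

No, not on the curve


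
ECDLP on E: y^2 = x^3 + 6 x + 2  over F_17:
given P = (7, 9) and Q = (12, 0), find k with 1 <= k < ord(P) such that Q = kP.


Enumerate multiples of P until we hit Q = (12, 0):
  1P = (7, 9)
  2P = (3, 8)
  3P = (6, 4)
  4P = (12, 0)
Match found at i = 4.

k = 4


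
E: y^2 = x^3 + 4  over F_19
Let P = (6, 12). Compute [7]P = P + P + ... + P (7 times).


k = 7 = 111_2 (binary, LSB first: 111)
Double-and-add from P = (6, 12):
  bit 0 = 1: acc = O + (6, 12) = (6, 12)
  bit 1 = 1: acc = (6, 12) + (13, 4) = (11, 10)
  bit 2 = 1: acc = (11, 10) + (9, 12) = (0, 17)

7P = (0, 17)


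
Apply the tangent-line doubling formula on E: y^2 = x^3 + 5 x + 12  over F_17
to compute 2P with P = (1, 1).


Doubling: s = (3 x1^2 + a) / (2 y1)
s = (3*1^2 + 5) / (2*1) mod 17 = 4
x3 = s^2 - 2 x1 mod 17 = 4^2 - 2*1 = 14
y3 = s (x1 - x3) - y1 mod 17 = 4 * (1 - 14) - 1 = 15

2P = (14, 15)


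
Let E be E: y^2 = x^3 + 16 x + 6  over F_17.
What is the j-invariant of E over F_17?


Delta = -16(4 a^3 + 27 b^2) mod 17 = 16
-1728 * (4 a)^3 = -1728 * (4*16)^3 mod 17 = 7
j = 7 * 16^(-1) mod 17 = 10

j = 10 (mod 17)


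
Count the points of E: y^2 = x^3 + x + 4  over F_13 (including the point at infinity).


For each x in F_13, count y with y^2 = x^3 + 1 x + 4 mod 13:
  x = 0: RHS = 4, y in [2, 11]  -> 2 point(s)
  x = 2: RHS = 1, y in [1, 12]  -> 2 point(s)
  x = 5: RHS = 4, y in [2, 11]  -> 2 point(s)
  x = 7: RHS = 3, y in [4, 9]  -> 2 point(s)
  x = 8: RHS = 4, y in [2, 11]  -> 2 point(s)
  x = 9: RHS = 1, y in [1, 12]  -> 2 point(s)
  x = 10: RHS = 0, y in [0]  -> 1 point(s)
Affine points: 13. Add the point at infinity: total = 14.

#E(F_13) = 14


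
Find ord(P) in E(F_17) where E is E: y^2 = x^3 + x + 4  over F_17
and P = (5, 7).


Compute successive multiples of P until we hit O:
  1P = (5, 7)
  2P = (16, 11)
  3P = (4, 15)
  4P = (4, 2)
  5P = (16, 6)
  6P = (5, 10)
  7P = O

ord(P) = 7


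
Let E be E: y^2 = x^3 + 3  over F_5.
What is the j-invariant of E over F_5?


Delta = -16(4 a^3 + 27 b^2) mod 5 = 2
-1728 * (4 a)^3 = -1728 * (4*0)^3 mod 5 = 0
j = 0 * 2^(-1) mod 5 = 0

j = 0 (mod 5)


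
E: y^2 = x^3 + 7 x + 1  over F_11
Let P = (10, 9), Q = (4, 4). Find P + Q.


P != Q, so use the chord formula.
s = (y2 - y1) / (x2 - x1) = (6) / (5) mod 11 = 10
x3 = s^2 - x1 - x2 mod 11 = 10^2 - 10 - 4 = 9
y3 = s (x1 - x3) - y1 mod 11 = 10 * (10 - 9) - 9 = 1

P + Q = (9, 1)


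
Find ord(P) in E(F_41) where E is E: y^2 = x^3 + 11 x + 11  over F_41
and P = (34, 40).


Compute successive multiples of P until we hit O:
  1P = (34, 40)
  2P = (23, 34)
  3P = (7, 12)
  4P = (4, 23)
  5P = (2, 0)
  6P = (4, 18)
  7P = (7, 29)
  8P = (23, 7)
  ... (continuing to 10P)
  10P = O

ord(P) = 10


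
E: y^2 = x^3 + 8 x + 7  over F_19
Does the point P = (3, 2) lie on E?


Check whether y^2 = x^3 + 8 x + 7 (mod 19) for (x, y) = (3, 2).
LHS: y^2 = 2^2 mod 19 = 4
RHS: x^3 + 8 x + 7 = 3^3 + 8*3 + 7 mod 19 = 1
LHS != RHS

No, not on the curve


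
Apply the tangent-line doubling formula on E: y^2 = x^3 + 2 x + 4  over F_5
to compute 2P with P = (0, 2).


Doubling: s = (3 x1^2 + a) / (2 y1)
s = (3*0^2 + 2) / (2*2) mod 5 = 3
x3 = s^2 - 2 x1 mod 5 = 3^2 - 2*0 = 4
y3 = s (x1 - x3) - y1 mod 5 = 3 * (0 - 4) - 2 = 1

2P = (4, 1)


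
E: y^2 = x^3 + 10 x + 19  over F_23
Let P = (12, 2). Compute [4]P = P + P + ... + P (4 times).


k = 4 = 100_2 (binary, LSB first: 001)
Double-and-add from P = (12, 2):
  bit 0 = 0: acc unchanged = O
  bit 1 = 0: acc unchanged = O
  bit 2 = 1: acc = O + (2, 1) = (2, 1)

4P = (2, 1)


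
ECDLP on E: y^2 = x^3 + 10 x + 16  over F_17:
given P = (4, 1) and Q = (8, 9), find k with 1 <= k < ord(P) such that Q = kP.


Enumerate multiples of P until we hit Q = (8, 9):
  1P = (4, 1)
  2P = (0, 13)
  3P = (5, 2)
  4P = (9, 11)
  5P = (8, 8)
  6P = (7, 15)
  7P = (7, 2)
  8P = (8, 9)
Match found at i = 8.

k = 8


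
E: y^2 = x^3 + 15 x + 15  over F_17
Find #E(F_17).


For each x in F_17, count y with y^2 = x^3 + 15 x + 15 mod 17:
  x = 0: RHS = 15, y in [7, 10]  -> 2 point(s)
  x = 2: RHS = 2, y in [6, 11]  -> 2 point(s)
  x = 3: RHS = 2, y in [6, 11]  -> 2 point(s)
  x = 6: RHS = 15, y in [7, 10]  -> 2 point(s)
  x = 7: RHS = 4, y in [2, 15]  -> 2 point(s)
  x = 8: RHS = 1, y in [1, 16]  -> 2 point(s)
  x = 10: RHS = 9, y in [3, 14]  -> 2 point(s)
  x = 11: RHS = 15, y in [7, 10]  -> 2 point(s)
  x = 12: RHS = 2, y in [6, 11]  -> 2 point(s)
  x = 16: RHS = 16, y in [4, 13]  -> 2 point(s)
Affine points: 20. Add the point at infinity: total = 21.

#E(F_17) = 21


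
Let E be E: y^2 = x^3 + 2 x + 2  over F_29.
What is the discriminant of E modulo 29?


4 a^3 + 27 b^2 = 4*2^3 + 27*2^2 = 32 + 108 = 140
Delta = -16 * (140) = -2240
Delta mod 29 = 22

Delta = 22 (mod 29)


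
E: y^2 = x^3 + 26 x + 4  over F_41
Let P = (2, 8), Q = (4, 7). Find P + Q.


P != Q, so use the chord formula.
s = (y2 - y1) / (x2 - x1) = (40) / (2) mod 41 = 20
x3 = s^2 - x1 - x2 mod 41 = 20^2 - 2 - 4 = 25
y3 = s (x1 - x3) - y1 mod 41 = 20 * (2 - 25) - 8 = 24

P + Q = (25, 24)


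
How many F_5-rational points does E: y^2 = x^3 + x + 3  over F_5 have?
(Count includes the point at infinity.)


For each x in F_5, count y with y^2 = x^3 + 1 x + 3 mod 5:
  x = 1: RHS = 0, y in [0]  -> 1 point(s)
  x = 4: RHS = 1, y in [1, 4]  -> 2 point(s)
Affine points: 3. Add the point at infinity: total = 4.

#E(F_5) = 4


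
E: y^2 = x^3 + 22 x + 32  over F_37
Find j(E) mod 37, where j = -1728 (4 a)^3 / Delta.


Delta = -16(4 a^3 + 27 b^2) mod 37 = 35
-1728 * (4 a)^3 = -1728 * (4*22)^3 mod 37 = 29
j = 29 * 35^(-1) mod 37 = 4

j = 4 (mod 37)


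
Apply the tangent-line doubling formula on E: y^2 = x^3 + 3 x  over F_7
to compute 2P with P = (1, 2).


Doubling: s = (3 x1^2 + a) / (2 y1)
s = (3*1^2 + 3) / (2*2) mod 7 = 5
x3 = s^2 - 2 x1 mod 7 = 5^2 - 2*1 = 2
y3 = s (x1 - x3) - y1 mod 7 = 5 * (1 - 2) - 2 = 0

2P = (2, 0)


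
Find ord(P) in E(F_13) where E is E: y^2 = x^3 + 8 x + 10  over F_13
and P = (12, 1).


Compute successive multiples of P until we hit O:
  1P = (12, 1)
  2P = (3, 3)
  3P = (8, 1)
  4P = (6, 12)
  5P = (11, 8)
  6P = (0, 6)
  7P = (0, 7)
  8P = (11, 5)
  ... (continuing to 13P)
  13P = O

ord(P) = 13


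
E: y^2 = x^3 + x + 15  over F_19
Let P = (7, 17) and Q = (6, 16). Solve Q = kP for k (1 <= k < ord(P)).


Enumerate multiples of P until we hit Q = (6, 16):
  1P = (7, 17)
  2P = (6, 3)
  3P = (12, 8)
  4P = (4, 8)
  5P = (17, 10)
  6P = (1, 13)
  7P = (3, 11)
  8P = (16, 17)
  9P = (15, 2)
  10P = (2, 14)
  11P = (2, 5)
  12P = (15, 17)
  13P = (16, 2)
  14P = (3, 8)
  15P = (1, 6)
  16P = (17, 9)
  17P = (4, 11)
  18P = (12, 11)
  19P = (6, 16)
Match found at i = 19.

k = 19


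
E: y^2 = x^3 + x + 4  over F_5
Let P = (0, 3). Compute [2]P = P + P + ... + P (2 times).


k = 2 = 10_2 (binary, LSB first: 01)
Double-and-add from P = (0, 3):
  bit 0 = 0: acc unchanged = O
  bit 1 = 1: acc = O + (1, 1) = (1, 1)

2P = (1, 1)


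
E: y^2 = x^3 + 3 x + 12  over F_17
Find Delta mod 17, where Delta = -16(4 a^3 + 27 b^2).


4 a^3 + 27 b^2 = 4*3^3 + 27*12^2 = 108 + 3888 = 3996
Delta = -16 * (3996) = -63936
Delta mod 17 = 1

Delta = 1 (mod 17)


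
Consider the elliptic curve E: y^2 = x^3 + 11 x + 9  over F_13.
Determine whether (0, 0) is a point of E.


Check whether y^2 = x^3 + 11 x + 9 (mod 13) for (x, y) = (0, 0).
LHS: y^2 = 0^2 mod 13 = 0
RHS: x^3 + 11 x + 9 = 0^3 + 11*0 + 9 mod 13 = 9
LHS != RHS

No, not on the curve


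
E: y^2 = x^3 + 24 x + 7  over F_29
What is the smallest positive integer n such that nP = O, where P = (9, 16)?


Compute successive multiples of P until we hit O:
  1P = (9, 16)
  2P = (15, 1)
  3P = (4, 15)
  4P = (23, 16)
  5P = (26, 13)
  6P = (14, 19)
  7P = (11, 6)
  8P = (5, 22)
  ... (continuing to 18P)
  18P = O

ord(P) = 18


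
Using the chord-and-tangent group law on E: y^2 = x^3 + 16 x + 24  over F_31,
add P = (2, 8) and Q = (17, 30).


P != Q, so use the chord formula.
s = (y2 - y1) / (x2 - x1) = (22) / (15) mod 31 = 18
x3 = s^2 - x1 - x2 mod 31 = 18^2 - 2 - 17 = 26
y3 = s (x1 - x3) - y1 mod 31 = 18 * (2 - 26) - 8 = 25

P + Q = (26, 25)


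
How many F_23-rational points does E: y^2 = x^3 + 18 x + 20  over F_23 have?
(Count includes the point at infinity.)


For each x in F_23, count y with y^2 = x^3 + 18 x + 20 mod 23:
  x = 1: RHS = 16, y in [4, 19]  -> 2 point(s)
  x = 2: RHS = 18, y in [8, 15]  -> 2 point(s)
  x = 3: RHS = 9, y in [3, 20]  -> 2 point(s)
  x = 4: RHS = 18, y in [8, 15]  -> 2 point(s)
  x = 7: RHS = 6, y in [11, 12]  -> 2 point(s)
  x = 8: RHS = 9, y in [3, 20]  -> 2 point(s)
  x = 10: RHS = 4, y in [2, 21]  -> 2 point(s)
  x = 11: RHS = 8, y in [10, 13]  -> 2 point(s)
  x = 12: RHS = 9, y in [3, 20]  -> 2 point(s)
  x = 13: RHS = 13, y in [6, 17]  -> 2 point(s)
  x = 14: RHS = 3, y in [7, 16]  -> 2 point(s)
  x = 15: RHS = 8, y in [10, 13]  -> 2 point(s)
  x = 17: RHS = 18, y in [8, 15]  -> 2 point(s)
  x = 18: RHS = 12, y in [9, 14]  -> 2 point(s)
  x = 20: RHS = 8, y in [10, 13]  -> 2 point(s)
  x = 22: RHS = 1, y in [1, 22]  -> 2 point(s)
Affine points: 32. Add the point at infinity: total = 33.

#E(F_23) = 33


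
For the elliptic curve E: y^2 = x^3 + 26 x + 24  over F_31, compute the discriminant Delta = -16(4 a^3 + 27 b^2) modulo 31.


4 a^3 + 27 b^2 = 4*26^3 + 27*24^2 = 70304 + 15552 = 85856
Delta = -16 * (85856) = -1373696
Delta mod 31 = 7

Delta = 7 (mod 31)


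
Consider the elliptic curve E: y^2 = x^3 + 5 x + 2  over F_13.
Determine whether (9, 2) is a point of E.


Check whether y^2 = x^3 + 5 x + 2 (mod 13) for (x, y) = (9, 2).
LHS: y^2 = 2^2 mod 13 = 4
RHS: x^3 + 5 x + 2 = 9^3 + 5*9 + 2 mod 13 = 9
LHS != RHS

No, not on the curve


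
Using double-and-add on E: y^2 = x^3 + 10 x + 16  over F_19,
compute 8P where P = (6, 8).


k = 8 = 1000_2 (binary, LSB first: 0001)
Double-and-add from P = (6, 8):
  bit 0 = 0: acc unchanged = O
  bit 1 = 0: acc unchanged = O
  bit 2 = 0: acc unchanged = O
  bit 3 = 1: acc = O + (17, 11) = (17, 11)

8P = (17, 11)


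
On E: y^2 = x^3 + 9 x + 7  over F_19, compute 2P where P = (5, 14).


Doubling: s = (3 x1^2 + a) / (2 y1)
s = (3*5^2 + 9) / (2*14) mod 19 = 3
x3 = s^2 - 2 x1 mod 19 = 3^2 - 2*5 = 18
y3 = s (x1 - x3) - y1 mod 19 = 3 * (5 - 18) - 14 = 4

2P = (18, 4)


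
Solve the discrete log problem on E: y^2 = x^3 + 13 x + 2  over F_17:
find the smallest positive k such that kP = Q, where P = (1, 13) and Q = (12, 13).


Enumerate multiples of P until we hit Q = (12, 13):
  1P = (1, 13)
  2P = (2, 6)
  3P = (12, 13)
Match found at i = 3.

k = 3


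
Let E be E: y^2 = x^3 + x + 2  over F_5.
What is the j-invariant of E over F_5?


Delta = -16(4 a^3 + 27 b^2) mod 5 = 3
-1728 * (4 a)^3 = -1728 * (4*1)^3 mod 5 = 3
j = 3 * 3^(-1) mod 5 = 1

j = 1 (mod 5)


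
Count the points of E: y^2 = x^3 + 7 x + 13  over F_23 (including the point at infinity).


For each x in F_23, count y with y^2 = x^3 + 7 x + 13 mod 23:
  x = 0: RHS = 13, y in [6, 17]  -> 2 point(s)
  x = 2: RHS = 12, y in [9, 14]  -> 2 point(s)
  x = 4: RHS = 13, y in [6, 17]  -> 2 point(s)
  x = 5: RHS = 12, y in [9, 14]  -> 2 point(s)
  x = 6: RHS = 18, y in [8, 15]  -> 2 point(s)
  x = 8: RHS = 6, y in [11, 12]  -> 2 point(s)
  x = 9: RHS = 0, y in [0]  -> 1 point(s)
  x = 10: RHS = 2, y in [5, 18]  -> 2 point(s)
  x = 11: RHS = 18, y in [8, 15]  -> 2 point(s)
  x = 12: RHS = 8, y in [10, 13]  -> 2 point(s)
  x = 13: RHS = 1, y in [1, 22]  -> 2 point(s)
  x = 14: RHS = 3, y in [7, 16]  -> 2 point(s)
  x = 16: RHS = 12, y in [9, 14]  -> 2 point(s)
  x = 17: RHS = 8, y in [10, 13]  -> 2 point(s)
  x = 19: RHS = 13, y in [6, 17]  -> 2 point(s)
Affine points: 29. Add the point at infinity: total = 30.

#E(F_23) = 30


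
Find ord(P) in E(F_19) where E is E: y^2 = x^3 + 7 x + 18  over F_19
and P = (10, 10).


Compute successive multiples of P until we hit O:
  1P = (10, 10)
  2P = (8, 15)
  3P = (12, 14)
  4P = (1, 8)
  5P = (5, 8)
  6P = (11, 1)
  7P = (3, 3)
  8P = (7, 12)
  ... (continuing to 19P)
  19P = O

ord(P) = 19


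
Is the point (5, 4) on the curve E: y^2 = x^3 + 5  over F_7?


Check whether y^2 = x^3 + 0 x + 5 (mod 7) for (x, y) = (5, 4).
LHS: y^2 = 4^2 mod 7 = 2
RHS: x^3 + 0 x + 5 = 5^3 + 0*5 + 5 mod 7 = 4
LHS != RHS

No, not on the curve


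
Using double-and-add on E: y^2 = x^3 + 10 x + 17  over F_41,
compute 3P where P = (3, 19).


k = 3 = 11_2 (binary, LSB first: 11)
Double-and-add from P = (3, 19):
  bit 0 = 1: acc = O + (3, 19) = (3, 19)
  bit 1 = 1: acc = (3, 19) + (14, 21) = (22, 26)

3P = (22, 26)


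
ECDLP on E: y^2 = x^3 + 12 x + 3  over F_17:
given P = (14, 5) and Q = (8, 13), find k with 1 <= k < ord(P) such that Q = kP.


Enumerate multiples of P until we hit Q = (8, 13):
  1P = (14, 5)
  2P = (2, 1)
  3P = (3, 10)
  4P = (4, 9)
  5P = (8, 13)
Match found at i = 5.

k = 5


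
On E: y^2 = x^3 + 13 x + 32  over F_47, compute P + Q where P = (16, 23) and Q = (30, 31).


P != Q, so use the chord formula.
s = (y2 - y1) / (x2 - x1) = (8) / (14) mod 47 = 14
x3 = s^2 - x1 - x2 mod 47 = 14^2 - 16 - 30 = 9
y3 = s (x1 - x3) - y1 mod 47 = 14 * (16 - 9) - 23 = 28

P + Q = (9, 28)
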